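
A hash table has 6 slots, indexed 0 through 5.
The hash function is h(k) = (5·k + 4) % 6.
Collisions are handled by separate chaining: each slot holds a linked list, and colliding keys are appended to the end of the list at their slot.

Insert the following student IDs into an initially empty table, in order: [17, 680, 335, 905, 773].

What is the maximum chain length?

17 → bucket 5
680 → bucket 2
335 → bucket 5 (collision)
905 → bucket 5 (collision)
773 → bucket 5 (collision)
Final buckets:
0: _
1: _
2: 680
3: _
4: _
5: 17 -> 335 -> 905 -> 773

4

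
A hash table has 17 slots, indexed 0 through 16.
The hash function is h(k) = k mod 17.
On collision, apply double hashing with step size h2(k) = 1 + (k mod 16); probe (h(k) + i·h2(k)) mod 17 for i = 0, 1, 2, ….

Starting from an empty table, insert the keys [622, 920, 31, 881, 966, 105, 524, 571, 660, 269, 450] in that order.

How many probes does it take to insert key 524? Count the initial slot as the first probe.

3

622: h=10 -> slot 10
920: h=2 -> slot 2
31: h=14 -> slot 14
881: h=14, h2=2, probe 14,16 -> slot 16
966: h=14, h2=7, probe 14,4 -> slot 4
105: h=3 -> slot 3
524: h=14, h2=13, probe 14,10,6 -> slot 6
571: h=10, h2=12, probe 10,5 -> slot 5
660: h=14, h2=5, probe 14,2,7 -> slot 7
269: h=14, h2=14, probe 14,11 -> slot 11
450: h=8 -> slot 8
Table: [—, —, 920, 105, 966, 571, 524, 660, 450, —, 622, 269, —, —, 31, —, 881]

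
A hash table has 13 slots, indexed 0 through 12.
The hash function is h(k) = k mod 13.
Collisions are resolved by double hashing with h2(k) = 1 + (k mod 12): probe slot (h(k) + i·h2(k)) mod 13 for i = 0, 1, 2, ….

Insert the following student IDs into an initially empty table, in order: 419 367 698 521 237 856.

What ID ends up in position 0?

237

419: h=3 => slot 3
367: h=3, h2=8, probe 3,11 => slot 11
698: h=9 => slot 9
521: h=1 => slot 1
237: h=3, h2=10, probe 3,0 => slot 0
856: h=11, h2=5, probe 11,3,8 => slot 8
Table: [237, 521, —, 419, —, —, —, —, 856, 698, —, 367, —]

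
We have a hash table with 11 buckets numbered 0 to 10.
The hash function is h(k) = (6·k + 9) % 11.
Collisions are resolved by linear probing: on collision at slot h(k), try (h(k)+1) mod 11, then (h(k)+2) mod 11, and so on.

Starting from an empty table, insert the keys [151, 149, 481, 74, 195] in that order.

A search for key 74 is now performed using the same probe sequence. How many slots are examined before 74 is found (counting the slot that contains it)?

151: h=2 → slot 2
149: h=1 → slot 1
481: h=2, probe 2,3 → slot 3
74: h=2, probe 2,3,4 → slot 4
195: h=2, probe 2,3,4,5 → slot 5
Table: [—, 149, 151, 481, 74, 195, —, —, —, —, —]
Lookup 74: h=2, probe 2,3,4 → found at 4.

3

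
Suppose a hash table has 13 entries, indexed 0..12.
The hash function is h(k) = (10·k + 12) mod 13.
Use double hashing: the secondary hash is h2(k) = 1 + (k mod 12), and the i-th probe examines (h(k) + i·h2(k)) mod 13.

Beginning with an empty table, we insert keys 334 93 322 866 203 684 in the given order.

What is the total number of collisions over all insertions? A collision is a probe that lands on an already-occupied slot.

2

334: h=11 -> slot 11
93: h=6 -> slot 6
322: h=8 -> slot 8
866: h=1 -> slot 1
203: h=1, h2=12, probe 1,0 -> slot 0
684: h=1, h2=1, probe 1,2 -> slot 2
Table: [203, 866, 684, _, _, _, 93, _, 322, _, _, 334, _]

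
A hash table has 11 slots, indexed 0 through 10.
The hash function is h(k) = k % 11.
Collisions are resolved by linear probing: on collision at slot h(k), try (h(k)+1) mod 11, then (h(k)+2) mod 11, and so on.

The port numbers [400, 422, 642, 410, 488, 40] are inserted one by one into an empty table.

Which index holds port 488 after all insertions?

Insert 400: h=4, slot 4 empty -> index 4.
Insert 422: h=4, slot 4 occupied -> index 5.
Insert 642: h=4, slots 4,5 occupied -> index 6.
Insert 410: h=3, slot 3 empty -> index 3.
Insert 488: h=4, slots 4,5,6 occupied -> index 7.
Insert 40: h=7, slot 7 occupied -> index 8.
Table: [—, —, —, 410, 400, 422, 642, 488, 40, —, —]

7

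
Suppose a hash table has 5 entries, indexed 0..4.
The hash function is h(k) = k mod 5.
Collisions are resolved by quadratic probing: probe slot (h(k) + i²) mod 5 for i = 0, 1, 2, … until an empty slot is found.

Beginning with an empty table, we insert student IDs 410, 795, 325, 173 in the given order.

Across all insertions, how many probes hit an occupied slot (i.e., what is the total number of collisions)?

410: h=0 => slot 0
795: h=0, probe 0,1 => slot 1
325: h=0, probe 0,1,4 => slot 4
173: h=3 => slot 3
Table: [410, 795, -, 173, 325]

3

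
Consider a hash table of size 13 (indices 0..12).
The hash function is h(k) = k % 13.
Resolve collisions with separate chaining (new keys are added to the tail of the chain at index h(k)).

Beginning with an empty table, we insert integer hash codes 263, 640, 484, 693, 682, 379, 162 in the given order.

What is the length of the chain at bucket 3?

263 -> bucket 3
640 -> bucket 3 (collision)
484 -> bucket 3 (collision)
693 -> bucket 4
682 -> bucket 6
379 -> bucket 2
162 -> bucket 6 (collision)
Final buckets:
0: -
1: -
2: 379
3: 263 -> 640 -> 484
4: 693
5: -
6: 682 -> 162
7: -
8: -
9: -
10: -
11: -
12: -

3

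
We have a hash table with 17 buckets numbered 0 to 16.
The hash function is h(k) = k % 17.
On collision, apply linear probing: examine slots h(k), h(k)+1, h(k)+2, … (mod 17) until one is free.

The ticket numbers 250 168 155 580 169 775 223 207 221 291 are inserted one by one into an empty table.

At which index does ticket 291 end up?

6

250: h=12 -> slot 12
168: h=15 -> slot 15
155: h=2 -> slot 2
580: h=2, probe 2,3 -> slot 3
169: h=16 -> slot 16
775: h=10 -> slot 10
223: h=2, probe 2,3,4 -> slot 4
207: h=3, probe 3,4,5 -> slot 5
221: h=0 -> slot 0
291: h=2, probe 2,3,4,5,6 -> slot 6
Table: [221, _, 155, 580, 223, 207, 291, _, _, _, 775, _, 250, _, _, 168, 169]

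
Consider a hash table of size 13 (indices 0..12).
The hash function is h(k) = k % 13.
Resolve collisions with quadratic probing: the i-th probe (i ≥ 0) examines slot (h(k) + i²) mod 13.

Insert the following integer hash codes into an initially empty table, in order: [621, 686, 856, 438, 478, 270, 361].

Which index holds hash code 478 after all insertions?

1

621 hashes to 10; slot 10 is free → place at 10.
686 hashes to 10; 10 taken → place at 11.
856 hashes to 11; 11 taken → place at 12.
438 hashes to 9; slot 9 is free → place at 9.
478 hashes to 10; 10,11 taken → place at 1.
270 hashes to 10; 10,11,1 taken → place at 6.
361 hashes to 10; 10,11,1,6 taken → place at 0.
Table: [361, 478, -, -, -, -, 270, -, -, 438, 621, 686, 856]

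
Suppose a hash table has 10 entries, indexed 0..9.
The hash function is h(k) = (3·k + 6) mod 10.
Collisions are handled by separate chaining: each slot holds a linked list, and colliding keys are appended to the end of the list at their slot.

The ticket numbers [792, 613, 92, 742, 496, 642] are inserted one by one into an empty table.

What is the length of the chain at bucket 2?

Insert 792: h=2, bucket 2 empty -> new chain.
Insert 613: h=5, bucket 5 empty -> new chain.
Insert 92: h=2, bucket 2 nonempty -> append to chain.
Insert 742: h=2, bucket 2 nonempty -> append to chain.
Insert 496: h=4, bucket 4 empty -> new chain.
Insert 642: h=2, bucket 2 nonempty -> append to chain.
Final buckets:
0: -
1: -
2: 792 -> 92 -> 742 -> 642
3: -
4: 496
5: 613
6: -
7: -
8: -
9: -

4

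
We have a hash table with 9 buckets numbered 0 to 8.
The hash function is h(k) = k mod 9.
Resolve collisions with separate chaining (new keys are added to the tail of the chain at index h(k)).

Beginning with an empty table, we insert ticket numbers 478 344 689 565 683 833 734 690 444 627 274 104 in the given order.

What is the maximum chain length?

478 -> bucket 1
344 -> bucket 2
689 -> bucket 5
565 -> bucket 7
683 -> bucket 8
833 -> bucket 5 (collision)
734 -> bucket 5 (collision)
690 -> bucket 6
444 -> bucket 3
627 -> bucket 6 (collision)
274 -> bucket 4
104 -> bucket 5 (collision)
Final buckets:
0: -
1: 478
2: 344
3: 444
4: 274
5: 689 -> 833 -> 734 -> 104
6: 690 -> 627
7: 565
8: 683

4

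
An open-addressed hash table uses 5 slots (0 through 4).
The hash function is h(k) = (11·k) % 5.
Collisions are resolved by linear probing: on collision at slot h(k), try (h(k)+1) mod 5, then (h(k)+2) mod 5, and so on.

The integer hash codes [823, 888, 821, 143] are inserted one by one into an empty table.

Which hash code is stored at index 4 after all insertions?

823 hashes to 3; slot 3 is free -> place at 3.
888 hashes to 3; 3 taken -> place at 4.
821 hashes to 1; slot 1 is free -> place at 1.
143 hashes to 3; 3,4 taken -> place at 0.
Table: [143, 821, ∅, 823, 888]

888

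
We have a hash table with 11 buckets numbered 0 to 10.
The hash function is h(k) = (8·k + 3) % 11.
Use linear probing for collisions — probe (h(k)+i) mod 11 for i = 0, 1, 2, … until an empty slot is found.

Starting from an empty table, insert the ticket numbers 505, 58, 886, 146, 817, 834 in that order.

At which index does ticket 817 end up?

505 hashes to 6; slot 6 is free => place at 6.
58 hashes to 5; slot 5 is free => place at 5.
886 hashes to 7; slot 7 is free => place at 7.
146 hashes to 5; 5,6,7 taken => place at 8.
817 hashes to 5; 5,6,7,8 taken => place at 9.
834 hashes to 9; 9 taken => place at 10.
Table: [—, —, —, —, —, 58, 505, 886, 146, 817, 834]

9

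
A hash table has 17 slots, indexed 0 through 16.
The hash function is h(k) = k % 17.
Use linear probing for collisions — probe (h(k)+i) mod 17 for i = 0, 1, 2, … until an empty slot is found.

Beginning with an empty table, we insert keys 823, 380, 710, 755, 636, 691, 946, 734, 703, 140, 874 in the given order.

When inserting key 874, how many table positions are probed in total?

8

823: h=7 → slot 7
380: h=6 → slot 6
710: h=13 → slot 13
755: h=7, probe 7,8 → slot 8
636: h=7, probe 7,8,9 → slot 9
691: h=11 → slot 11
946: h=11, probe 11,12 → slot 12
734: h=3 → slot 3
703: h=6, probe 6,7,8,9,10 → slot 10
140: h=4 → slot 4
874: h=7, probe 7,8,9,10,11,12,13,14 → slot 14
Table: [., ., ., 734, 140, ., 380, 823, 755, 636, 703, 691, 946, 710, 874, ., .]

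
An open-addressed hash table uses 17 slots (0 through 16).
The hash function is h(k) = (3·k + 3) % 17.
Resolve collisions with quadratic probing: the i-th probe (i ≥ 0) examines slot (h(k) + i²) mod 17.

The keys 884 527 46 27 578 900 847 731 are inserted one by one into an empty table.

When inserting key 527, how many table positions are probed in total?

2

884: h=3 -> slot 3
527: h=3, probe 3,4 -> slot 4
46: h=5 -> slot 5
27: h=16 -> slot 16
578: h=3, probe 3,4,7 -> slot 7
900: h=0 -> slot 0
847: h=11 -> slot 11
731: h=3, probe 3,4,7,12 -> slot 12
Table: [900, —, —, 884, 527, 46, —, 578, —, —, —, 847, 731, —, —, —, 27]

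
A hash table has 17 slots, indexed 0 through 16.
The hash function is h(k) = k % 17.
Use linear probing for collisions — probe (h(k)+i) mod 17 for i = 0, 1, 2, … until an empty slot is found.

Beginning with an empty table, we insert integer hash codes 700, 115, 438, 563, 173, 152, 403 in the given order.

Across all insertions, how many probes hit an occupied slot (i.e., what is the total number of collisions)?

2

700: h=3 => slot 3
115: h=13 => slot 13
438: h=13, probe 13,14 => slot 14
563: h=2 => slot 2
173: h=3, probe 3,4 => slot 4
152: h=16 => slot 16
403: h=12 => slot 12
Table: [—, —, 563, 700, 173, —, —, —, —, —, —, —, 403, 115, 438, —, 152]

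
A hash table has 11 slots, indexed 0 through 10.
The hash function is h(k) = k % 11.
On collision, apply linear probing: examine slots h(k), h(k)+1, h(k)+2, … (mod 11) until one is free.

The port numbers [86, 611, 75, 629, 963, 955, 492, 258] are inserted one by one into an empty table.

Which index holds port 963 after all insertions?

7

Insert 86: h=9, slot 9 empty -> index 9.
Insert 611: h=6, slot 6 empty -> index 6.
Insert 75: h=9, slot 9 occupied -> index 10.
Insert 629: h=2, slot 2 empty -> index 2.
Insert 963: h=6, slot 6 occupied -> index 7.
Insert 955: h=9, slots 9,10 occupied -> index 0.
Insert 492: h=8, slot 8 empty -> index 8.
Insert 258: h=5, slot 5 empty -> index 5.
Table: [955, -, 629, -, -, 258, 611, 963, 492, 86, 75]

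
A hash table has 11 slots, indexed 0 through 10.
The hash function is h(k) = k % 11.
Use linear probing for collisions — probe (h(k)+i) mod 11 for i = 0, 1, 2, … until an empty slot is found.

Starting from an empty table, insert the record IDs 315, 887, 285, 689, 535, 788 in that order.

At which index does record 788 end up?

315: h=7 -> slot 7
887: h=7, probe 7,8 -> slot 8
285: h=10 -> slot 10
689: h=7, probe 7,8,9 -> slot 9
535: h=7, probe 7,8,9,10,0 -> slot 0
788: h=7, probe 7,8,9,10,0,1 -> slot 1
Table: [535, 788, -, -, -, -, -, 315, 887, 689, 285]

1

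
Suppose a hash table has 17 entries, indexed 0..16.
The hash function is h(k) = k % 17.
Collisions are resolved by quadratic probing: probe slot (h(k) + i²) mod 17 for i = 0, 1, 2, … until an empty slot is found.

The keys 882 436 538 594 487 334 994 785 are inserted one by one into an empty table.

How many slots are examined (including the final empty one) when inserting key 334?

882 hashes to 15; slot 15 is free -> place at 15.
436 hashes to 11; slot 11 is free -> place at 11.
538 hashes to 11; 11 taken -> place at 12.
594 hashes to 16; slot 16 is free -> place at 16.
487 hashes to 11; 11,12,15 taken -> place at 3.
334 hashes to 11; 11,12,15,3 taken -> place at 10.
994 hashes to 8; slot 8 is free -> place at 8.
785 hashes to 3; 3 taken -> place at 4.
Table: [., ., ., 487, 785, ., ., ., 994, ., 334, 436, 538, ., ., 882, 594]

5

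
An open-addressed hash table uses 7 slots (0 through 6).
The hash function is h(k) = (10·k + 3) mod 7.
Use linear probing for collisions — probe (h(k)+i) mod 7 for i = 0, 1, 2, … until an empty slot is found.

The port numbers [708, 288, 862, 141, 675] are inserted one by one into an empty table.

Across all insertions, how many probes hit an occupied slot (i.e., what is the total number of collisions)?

708 hashes to 6; slot 6 is free => place at 6.
288 hashes to 6; 6 taken => place at 0.
862 hashes to 6; 6,0 taken => place at 1.
141 hashes to 6; 6,0,1 taken => place at 2.
675 hashes to 5; slot 5 is free => place at 5.
Table: [288, 862, 141, -, -, 675, 708]

6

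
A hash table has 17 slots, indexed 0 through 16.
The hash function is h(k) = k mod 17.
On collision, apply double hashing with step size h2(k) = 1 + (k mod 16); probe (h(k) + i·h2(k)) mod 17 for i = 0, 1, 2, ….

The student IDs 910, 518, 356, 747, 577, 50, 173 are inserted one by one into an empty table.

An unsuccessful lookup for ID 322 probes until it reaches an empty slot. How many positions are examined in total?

3

910: h=9 → slot 9
518: h=8 → slot 8
356: h=16 → slot 16
747: h=16, h2=12, probe 16,11 → slot 11
577: h=16, h2=2, probe 16,1 → slot 1
50: h=16, h2=3, probe 16,2 → slot 2
173: h=3 → slot 3
Table: [—, 577, 50, 173, —, —, —, —, 518, 910, —, 747, —, —, —, —, 356]
Lookup 322: h=16, h2=3, probe 16,2,5 → slot 5 empty, not found.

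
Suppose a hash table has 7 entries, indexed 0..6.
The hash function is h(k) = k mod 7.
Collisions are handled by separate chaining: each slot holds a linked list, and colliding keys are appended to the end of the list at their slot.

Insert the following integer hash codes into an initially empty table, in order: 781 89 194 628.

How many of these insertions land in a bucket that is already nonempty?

781 -> bucket 4
89 -> bucket 5
194 -> bucket 5 (collision)
628 -> bucket 5 (collision)
Final buckets:
0: .
1: .
2: .
3: .
4: 781
5: 89 -> 194 -> 628
6: .

2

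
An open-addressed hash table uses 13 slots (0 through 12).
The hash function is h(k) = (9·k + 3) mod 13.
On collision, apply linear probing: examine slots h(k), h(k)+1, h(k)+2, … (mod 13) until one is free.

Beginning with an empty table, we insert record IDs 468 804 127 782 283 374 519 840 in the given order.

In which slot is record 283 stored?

Insert 468: h=3, slot 3 empty => index 3.
Insert 804: h=11, slot 11 empty => index 11.
Insert 127: h=2, slot 2 empty => index 2.
Insert 782: h=8, slot 8 empty => index 8.
Insert 283: h=2, slots 2,3 occupied => index 4.
Insert 374: h=2, slots 2,3,4 occupied => index 5.
Insert 519: h=7, slot 7 empty => index 7.
Insert 840: h=10, slot 10 empty => index 10.
Table: [., ., 127, 468, 283, 374, ., 519, 782, ., 840, 804, .]

4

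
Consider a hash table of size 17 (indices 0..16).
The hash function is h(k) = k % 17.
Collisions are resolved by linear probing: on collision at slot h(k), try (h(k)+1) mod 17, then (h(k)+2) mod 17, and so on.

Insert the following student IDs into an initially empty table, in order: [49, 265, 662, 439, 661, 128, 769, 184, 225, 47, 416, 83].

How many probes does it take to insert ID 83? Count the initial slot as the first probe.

49 hashes to 15; slot 15 is free -> place at 15.
265 hashes to 10; slot 10 is free -> place at 10.
662 hashes to 16; slot 16 is free -> place at 16.
439 hashes to 14; slot 14 is free -> place at 14.
661 hashes to 15; 15,16 taken -> place at 0.
128 hashes to 9; slot 9 is free -> place at 9.
769 hashes to 4; slot 4 is free -> place at 4.
184 hashes to 14; 14,15,16,0 taken -> place at 1.
225 hashes to 4; 4 taken -> place at 5.
47 hashes to 13; slot 13 is free -> place at 13.
416 hashes to 8; slot 8 is free -> place at 8.
83 hashes to 15; 15,16,0,1 taken -> place at 2.
Table: [661, 184, 83, —, 769, 225, —, —, 416, 128, 265, —, —, 47, 439, 49, 662]

5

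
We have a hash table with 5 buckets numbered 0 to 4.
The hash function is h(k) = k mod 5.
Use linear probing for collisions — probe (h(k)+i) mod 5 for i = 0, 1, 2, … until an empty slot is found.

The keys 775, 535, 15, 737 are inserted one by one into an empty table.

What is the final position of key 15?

2

Insert 775: h=0, slot 0 empty -> index 0.
Insert 535: h=0, slot 0 occupied -> index 1.
Insert 15: h=0, slots 0,1 occupied -> index 2.
Insert 737: h=2, slot 2 occupied -> index 3.
Table: [775, 535, 15, 737, —]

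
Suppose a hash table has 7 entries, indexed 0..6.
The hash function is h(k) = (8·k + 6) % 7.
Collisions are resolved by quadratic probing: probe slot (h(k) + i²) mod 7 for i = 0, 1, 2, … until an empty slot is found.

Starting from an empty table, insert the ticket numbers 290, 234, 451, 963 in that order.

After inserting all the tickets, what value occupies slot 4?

963

Insert 290: h=2, slot 2 empty → index 2.
Insert 234: h=2, slot 2 occupied → index 3.
Insert 451: h=2, slots 2,3 occupied → index 6.
Insert 963: h=3, slot 3 occupied → index 4.
Table: [∅, ∅, 290, 234, 963, ∅, 451]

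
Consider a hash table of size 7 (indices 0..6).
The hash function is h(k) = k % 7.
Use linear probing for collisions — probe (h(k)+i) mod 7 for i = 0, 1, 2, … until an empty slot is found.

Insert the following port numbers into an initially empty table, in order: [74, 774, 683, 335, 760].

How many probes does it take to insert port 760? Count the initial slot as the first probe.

Insert 74: h=4, slot 4 empty → index 4.
Insert 774: h=4, slot 4 occupied → index 5.
Insert 683: h=4, slots 4,5 occupied → index 6.
Insert 335: h=6, slot 6 occupied → index 0.
Insert 760: h=4, slots 4,5,6,0 occupied → index 1.
Table: [335, 760, —, —, 74, 774, 683]

5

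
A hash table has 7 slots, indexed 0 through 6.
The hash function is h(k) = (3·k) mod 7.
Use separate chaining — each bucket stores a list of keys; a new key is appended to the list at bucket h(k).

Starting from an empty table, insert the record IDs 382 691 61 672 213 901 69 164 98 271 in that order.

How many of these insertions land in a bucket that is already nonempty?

5

382 -> bucket 5
691 -> bucket 1
61 -> bucket 1 (collision)
672 -> bucket 0
213 -> bucket 2
901 -> bucket 1 (collision)
69 -> bucket 4
164 -> bucket 2 (collision)
98 -> bucket 0 (collision)
271 -> bucket 1 (collision)
Final buckets:
0: 672 -> 98
1: 691 -> 61 -> 901 -> 271
2: 213 -> 164
3: ∅
4: 69
5: 382
6: ∅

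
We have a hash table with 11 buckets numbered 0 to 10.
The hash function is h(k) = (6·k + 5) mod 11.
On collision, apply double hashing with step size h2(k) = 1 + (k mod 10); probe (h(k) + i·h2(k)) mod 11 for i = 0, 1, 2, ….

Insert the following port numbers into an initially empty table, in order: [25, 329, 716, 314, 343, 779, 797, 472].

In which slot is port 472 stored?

5

25 hashes to 1; slot 1 is free → place at 1.
329 hashes to 10; slot 10 is free → place at 10.
716 hashes to 0; slot 0 is free → place at 0.
314 hashes to 8; slot 8 is free → place at 8.
343 hashes to 6; slot 6 is free → place at 6.
779 hashes to 4; slot 4 is free → place at 4.
797 hashes to 2; slot 2 is free → place at 2.
472 hashes to 10, h2=3; 10,2 taken → place at 5.
Table: [716, 25, 797, ., 779, 472, 343, ., 314, ., 329]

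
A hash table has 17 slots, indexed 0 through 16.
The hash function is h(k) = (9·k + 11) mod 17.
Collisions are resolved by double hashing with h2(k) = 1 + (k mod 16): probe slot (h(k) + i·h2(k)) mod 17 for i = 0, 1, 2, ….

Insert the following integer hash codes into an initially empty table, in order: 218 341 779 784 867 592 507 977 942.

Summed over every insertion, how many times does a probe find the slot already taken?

218 hashes to 1; slot 1 is free → place at 1.
341 hashes to 3; slot 3 is free → place at 3.
779 hashes to 1, h2=12; 1 taken → place at 13.
784 hashes to 12; slot 12 is free → place at 12.
867 hashes to 11; slot 11 is free → place at 11.
592 hashes to 1, h2=1; 1 taken → place at 2.
507 hashes to 1, h2=12; 1,13 taken → place at 8.
977 hashes to 15; slot 15 is free → place at 15.
942 hashes to 6; slot 6 is free → place at 6.
Table: [—, 218, 592, 341, —, —, 942, —, 507, —, —, 867, 784, 779, —, 977, —]

4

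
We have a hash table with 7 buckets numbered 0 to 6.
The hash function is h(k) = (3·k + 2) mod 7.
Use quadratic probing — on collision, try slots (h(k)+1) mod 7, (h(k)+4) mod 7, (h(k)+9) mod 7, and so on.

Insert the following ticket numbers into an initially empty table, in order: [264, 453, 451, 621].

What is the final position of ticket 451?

5

264 hashes to 3; slot 3 is free => place at 3.
453 hashes to 3; 3 taken => place at 4.
451 hashes to 4; 4 taken => place at 5.
621 hashes to 3; 3,4 taken => place at 0.
Table: [621, ∅, ∅, 264, 453, 451, ∅]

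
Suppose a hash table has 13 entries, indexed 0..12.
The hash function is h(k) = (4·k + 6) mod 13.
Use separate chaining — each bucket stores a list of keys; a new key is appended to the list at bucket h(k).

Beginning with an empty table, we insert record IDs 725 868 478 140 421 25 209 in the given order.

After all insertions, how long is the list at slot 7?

725 → bucket 7
868 → bucket 7 (collision)
478 → bucket 7 (collision)
140 → bucket 7 (collision)
421 → bucket 0
25 → bucket 2
209 → bucket 10
Final buckets:
0: 421
1: —
2: 25
3: —
4: —
5: —
6: —
7: 725 -> 868 -> 478 -> 140
8: —
9: —
10: 209
11: —
12: —

4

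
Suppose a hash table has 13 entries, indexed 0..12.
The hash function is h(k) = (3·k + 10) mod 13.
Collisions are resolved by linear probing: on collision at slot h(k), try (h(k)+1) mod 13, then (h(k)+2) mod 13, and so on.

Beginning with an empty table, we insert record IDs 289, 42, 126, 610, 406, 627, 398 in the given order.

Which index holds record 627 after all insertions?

10

289 hashes to 6; slot 6 is free -> place at 6.
42 hashes to 6; 6 taken -> place at 7.
126 hashes to 11; slot 11 is free -> place at 11.
610 hashes to 7; 7 taken -> place at 8.
406 hashes to 6; 6,7,8 taken -> place at 9.
627 hashes to 6; 6,7,8,9 taken -> place at 10.
398 hashes to 8; 8,9,10,11 taken -> place at 12.
Table: [—, —, —, —, —, —, 289, 42, 610, 406, 627, 126, 398]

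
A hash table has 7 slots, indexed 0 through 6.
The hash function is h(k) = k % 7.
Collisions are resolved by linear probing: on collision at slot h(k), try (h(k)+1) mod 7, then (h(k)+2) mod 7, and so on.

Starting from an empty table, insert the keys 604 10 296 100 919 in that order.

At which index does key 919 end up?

604: h=2 → slot 2
10: h=3 → slot 3
296: h=2, probe 2,3,4 → slot 4
100: h=2, probe 2,3,4,5 → slot 5
919: h=2, probe 2,3,4,5,6 → slot 6
Table: [—, —, 604, 10, 296, 100, 919]

6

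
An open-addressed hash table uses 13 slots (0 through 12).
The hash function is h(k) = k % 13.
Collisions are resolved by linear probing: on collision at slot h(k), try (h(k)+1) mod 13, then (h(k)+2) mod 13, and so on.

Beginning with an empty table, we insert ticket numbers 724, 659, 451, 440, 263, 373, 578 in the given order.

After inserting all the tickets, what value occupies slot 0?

Insert 724: h=9, slot 9 empty => index 9.
Insert 659: h=9, slot 9 occupied => index 10.
Insert 451: h=9, slots 9,10 occupied => index 11.
Insert 440: h=11, slot 11 occupied => index 12.
Insert 263: h=3, slot 3 empty => index 3.
Insert 373: h=9, slots 9,10,11,12 occupied => index 0.
Insert 578: h=6, slot 6 empty => index 6.
Table: [373, ., ., 263, ., ., 578, ., ., 724, 659, 451, 440]

373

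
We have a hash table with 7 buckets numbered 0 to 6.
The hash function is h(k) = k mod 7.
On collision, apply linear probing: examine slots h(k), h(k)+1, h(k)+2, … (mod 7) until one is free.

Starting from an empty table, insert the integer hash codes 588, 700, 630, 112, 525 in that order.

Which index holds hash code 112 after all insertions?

3

588 hashes to 0; slot 0 is free -> place at 0.
700 hashes to 0; 0 taken -> place at 1.
630 hashes to 0; 0,1 taken -> place at 2.
112 hashes to 0; 0,1,2 taken -> place at 3.
525 hashes to 0; 0,1,2,3 taken -> place at 4.
Table: [588, 700, 630, 112, 525, ∅, ∅]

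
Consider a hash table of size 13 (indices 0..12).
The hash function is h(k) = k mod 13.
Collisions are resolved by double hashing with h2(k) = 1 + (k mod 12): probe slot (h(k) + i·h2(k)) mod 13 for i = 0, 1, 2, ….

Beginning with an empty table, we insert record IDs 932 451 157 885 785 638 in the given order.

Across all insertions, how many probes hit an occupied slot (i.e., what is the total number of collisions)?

4

932: h=9 → slot 9
451: h=9, h2=8, probe 9,4 → slot 4
157: h=1 → slot 1
885: h=1, h2=10, probe 1,11 → slot 11
785: h=5 → slot 5
638: h=1, h2=3, probe 1,4,7 → slot 7
Table: [-, 157, -, -, 451, 785, -, 638, -, 932, -, 885, -]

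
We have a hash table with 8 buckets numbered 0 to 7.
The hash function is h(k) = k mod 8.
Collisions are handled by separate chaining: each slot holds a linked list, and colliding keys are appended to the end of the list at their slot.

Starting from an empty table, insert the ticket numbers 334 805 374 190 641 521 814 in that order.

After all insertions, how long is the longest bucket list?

Insert 334: h=6, bucket 6 empty → new chain.
Insert 805: h=5, bucket 5 empty → new chain.
Insert 374: h=6, bucket 6 nonempty → append to chain.
Insert 190: h=6, bucket 6 nonempty → append to chain.
Insert 641: h=1, bucket 1 empty → new chain.
Insert 521: h=1, bucket 1 nonempty → append to chain.
Insert 814: h=6, bucket 6 nonempty → append to chain.
Final buckets:
0: -
1: 641 -> 521
2: -
3: -
4: -
5: 805
6: 334 -> 374 -> 190 -> 814
7: -

4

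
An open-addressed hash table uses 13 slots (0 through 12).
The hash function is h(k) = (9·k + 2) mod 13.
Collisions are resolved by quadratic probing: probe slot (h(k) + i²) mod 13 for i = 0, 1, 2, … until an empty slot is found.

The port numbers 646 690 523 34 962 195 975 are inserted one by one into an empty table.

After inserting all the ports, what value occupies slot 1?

975

Insert 646: h=5, slot 5 empty → index 5.
Insert 690: h=11, slot 11 empty → index 11.
Insert 523: h=3, slot 3 empty → index 3.
Insert 34: h=9, slot 9 empty → index 9.
Insert 962: h=2, slot 2 empty → index 2.
Insert 195: h=2, slots 2,3 occupied → index 6.
Insert 975: h=2, slots 2,3,6,11,5 occupied → index 1.
Table: [∅, 975, 962, 523, ∅, 646, 195, ∅, ∅, 34, ∅, 690, ∅]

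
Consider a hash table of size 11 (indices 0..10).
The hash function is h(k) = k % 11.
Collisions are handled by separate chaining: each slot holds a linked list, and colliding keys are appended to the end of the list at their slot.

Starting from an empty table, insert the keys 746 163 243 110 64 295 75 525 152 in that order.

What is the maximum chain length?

6

Insert 746: h=9, bucket 9 empty → new chain.
Insert 163: h=9, bucket 9 nonempty → append to chain.
Insert 243: h=1, bucket 1 empty → new chain.
Insert 110: h=0, bucket 0 empty → new chain.
Insert 64: h=9, bucket 9 nonempty → append to chain.
Insert 295: h=9, bucket 9 nonempty → append to chain.
Insert 75: h=9, bucket 9 nonempty → append to chain.
Insert 525: h=8, bucket 8 empty → new chain.
Insert 152: h=9, bucket 9 nonempty → append to chain.
Final buckets:
0: 110
1: 243
2: -
3: -
4: -
5: -
6: -
7: -
8: 525
9: 746 -> 163 -> 64 -> 295 -> 75 -> 152
10: -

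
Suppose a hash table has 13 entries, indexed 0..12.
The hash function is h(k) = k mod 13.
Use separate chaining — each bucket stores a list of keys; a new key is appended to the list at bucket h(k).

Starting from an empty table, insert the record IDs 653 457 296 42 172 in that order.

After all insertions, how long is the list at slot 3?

Insert 653: h=3, bucket 3 empty -> new chain.
Insert 457: h=2, bucket 2 empty -> new chain.
Insert 296: h=10, bucket 10 empty -> new chain.
Insert 42: h=3, bucket 3 nonempty -> append to chain.
Insert 172: h=3, bucket 3 nonempty -> append to chain.
Final buckets:
0: _
1: _
2: 457
3: 653 -> 42 -> 172
4: _
5: _
6: _
7: _
8: _
9: _
10: 296
11: _
12: _

3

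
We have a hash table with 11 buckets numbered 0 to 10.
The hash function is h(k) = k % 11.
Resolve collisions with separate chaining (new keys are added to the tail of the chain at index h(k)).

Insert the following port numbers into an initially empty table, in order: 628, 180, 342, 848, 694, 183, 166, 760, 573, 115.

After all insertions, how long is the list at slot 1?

628 -> bucket 1
180 -> bucket 4
342 -> bucket 1 (collision)
848 -> bucket 1 (collision)
694 -> bucket 1 (collision)
183 -> bucket 7
166 -> bucket 1 (collision)
760 -> bucket 1 (collision)
573 -> bucket 1 (collision)
115 -> bucket 5
Final buckets:
0: .
1: 628 -> 342 -> 848 -> 694 -> 166 -> 760 -> 573
2: .
3: .
4: 180
5: 115
6: .
7: 183
8: .
9: .
10: .

7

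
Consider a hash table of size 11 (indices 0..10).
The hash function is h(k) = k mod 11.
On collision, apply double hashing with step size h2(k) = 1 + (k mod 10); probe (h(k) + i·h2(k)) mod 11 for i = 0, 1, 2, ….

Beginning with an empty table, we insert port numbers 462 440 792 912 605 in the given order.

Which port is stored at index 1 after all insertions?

462: h=0 => slot 0
440: h=0, h2=1, probe 0,1 => slot 1
792: h=0, h2=3, probe 0,3 => slot 3
912: h=10 => slot 10
605: h=0, h2=6, probe 0,6 => slot 6
Table: [462, 440, ∅, 792, ∅, ∅, 605, ∅, ∅, ∅, 912]

440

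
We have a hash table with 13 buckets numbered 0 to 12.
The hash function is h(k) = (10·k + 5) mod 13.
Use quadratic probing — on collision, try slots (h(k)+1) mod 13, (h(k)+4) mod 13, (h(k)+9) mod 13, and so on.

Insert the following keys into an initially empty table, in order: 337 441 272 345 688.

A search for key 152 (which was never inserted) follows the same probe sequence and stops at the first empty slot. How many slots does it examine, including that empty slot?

2

Insert 337: h=8, slot 8 empty -> index 8.
Insert 441: h=8, slot 8 occupied -> index 9.
Insert 272: h=8, slots 8,9 occupied -> index 12.
Insert 345: h=10, slot 10 empty -> index 10.
Insert 688: h=8, slots 8,9,12 occupied -> index 4.
Table: [—, —, —, —, 688, —, —, —, 337, 441, 345, —, 272]
Lookup 152: h=4, probe 4,5 → slot 5 empty, not found.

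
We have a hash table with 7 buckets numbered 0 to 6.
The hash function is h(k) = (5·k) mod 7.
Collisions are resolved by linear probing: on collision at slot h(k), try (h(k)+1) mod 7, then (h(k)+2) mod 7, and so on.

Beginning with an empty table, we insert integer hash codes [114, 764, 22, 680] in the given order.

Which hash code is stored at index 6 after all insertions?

114 hashes to 3; slot 3 is free -> place at 3.
764 hashes to 5; slot 5 is free -> place at 5.
22 hashes to 5; 5 taken -> place at 6.
680 hashes to 5; 5,6 taken -> place at 0.
Table: [680, ., ., 114, ., 764, 22]

22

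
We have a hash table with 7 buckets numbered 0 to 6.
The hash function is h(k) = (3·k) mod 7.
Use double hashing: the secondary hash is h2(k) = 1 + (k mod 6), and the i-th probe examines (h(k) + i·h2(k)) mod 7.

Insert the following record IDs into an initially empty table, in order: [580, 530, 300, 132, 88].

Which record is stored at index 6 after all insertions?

132

Insert 580: h=4, slot 4 empty -> index 4.
Insert 530: h=1, slot 1 empty -> index 1.
Insert 300: h=4, h2=1, slot 4 occupied -> index 5.
Insert 132: h=4, h2=1, slots 4,5 occupied -> index 6.
Insert 88: h=5, h2=5, slot 5 occupied -> index 3.
Table: [-, 530, -, 88, 580, 300, 132]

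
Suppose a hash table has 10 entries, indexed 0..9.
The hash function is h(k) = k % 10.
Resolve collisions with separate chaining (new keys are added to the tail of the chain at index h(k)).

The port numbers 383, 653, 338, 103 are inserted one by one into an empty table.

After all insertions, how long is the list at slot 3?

3

383 → bucket 3
653 → bucket 3 (collision)
338 → bucket 8
103 → bucket 3 (collision)
Final buckets:
0: —
1: —
2: —
3: 383 -> 653 -> 103
4: —
5: —
6: —
7: —
8: 338
9: —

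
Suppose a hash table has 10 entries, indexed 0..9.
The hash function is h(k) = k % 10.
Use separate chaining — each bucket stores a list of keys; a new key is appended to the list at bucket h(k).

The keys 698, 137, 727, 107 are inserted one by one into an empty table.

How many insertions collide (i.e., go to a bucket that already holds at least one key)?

Insert 698: h=8, bucket 8 empty -> new chain.
Insert 137: h=7, bucket 7 empty -> new chain.
Insert 727: h=7, bucket 7 nonempty -> append to chain.
Insert 107: h=7, bucket 7 nonempty -> append to chain.
Final buckets:
0: -
1: -
2: -
3: -
4: -
5: -
6: -
7: 137 -> 727 -> 107
8: 698
9: -

2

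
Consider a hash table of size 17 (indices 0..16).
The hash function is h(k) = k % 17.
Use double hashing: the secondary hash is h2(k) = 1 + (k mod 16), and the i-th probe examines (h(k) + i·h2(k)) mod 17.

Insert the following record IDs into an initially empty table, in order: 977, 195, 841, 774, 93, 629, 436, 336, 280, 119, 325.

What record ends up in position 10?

280

977: h=8 => slot 8
195: h=8, h2=4, probe 8,12 => slot 12
841: h=8, h2=10, probe 8,1 => slot 1
774: h=9 => slot 9
93: h=8, h2=14, probe 8,5 => slot 5
629: h=0 => slot 0
436: h=11 => slot 11
336: h=13 => slot 13
280: h=8, h2=9, probe 8,0,9,1,10 => slot 10
119: h=0, h2=8, probe 0,8,16 => slot 16
325: h=2 => slot 2
Table: [629, 841, 325, ., ., 93, ., ., 977, 774, 280, 436, 195, 336, ., ., 119]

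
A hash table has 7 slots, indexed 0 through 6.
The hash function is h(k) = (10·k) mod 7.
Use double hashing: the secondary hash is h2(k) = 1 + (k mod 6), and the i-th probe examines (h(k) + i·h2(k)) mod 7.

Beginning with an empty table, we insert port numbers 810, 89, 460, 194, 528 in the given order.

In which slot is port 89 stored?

810 hashes to 1; slot 1 is free -> place at 1.
89 hashes to 1, h2=6; 1 taken -> place at 0.
460 hashes to 1, h2=5; 1 taken -> place at 6.
194 hashes to 1, h2=3; 1 taken -> place at 4.
528 hashes to 2; slot 2 is free -> place at 2.
Table: [89, 810, 528, ., 194, ., 460]

0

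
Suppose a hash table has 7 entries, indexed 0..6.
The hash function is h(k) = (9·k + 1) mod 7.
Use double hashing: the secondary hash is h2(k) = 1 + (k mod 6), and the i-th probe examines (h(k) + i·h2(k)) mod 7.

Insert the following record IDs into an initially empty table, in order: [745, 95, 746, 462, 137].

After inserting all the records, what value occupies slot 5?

746

745 hashes to 0; slot 0 is free → place at 0.
95 hashes to 2; slot 2 is free → place at 2.
746 hashes to 2, h2=3; 2 taken → place at 5.
462 hashes to 1; slot 1 is free → place at 1.
137 hashes to 2, h2=6; 2,1,0 taken → place at 6.
Table: [745, 462, 95, _, _, 746, 137]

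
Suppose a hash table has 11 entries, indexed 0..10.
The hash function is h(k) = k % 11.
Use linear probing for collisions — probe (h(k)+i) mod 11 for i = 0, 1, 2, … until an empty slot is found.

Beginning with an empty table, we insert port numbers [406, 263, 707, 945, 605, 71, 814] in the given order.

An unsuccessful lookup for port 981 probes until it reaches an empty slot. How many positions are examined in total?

406: h=10 → slot 10
263: h=10, probe 10,0 → slot 0
707: h=3 → slot 3
945: h=10, probe 10,0,1 → slot 1
605: h=0, probe 0,1,2 → slot 2
71: h=5 → slot 5
814: h=0, probe 0,1,2,3,4 → slot 4
Table: [263, 945, 605, 707, 814, 71, ., ., ., ., 406]
Lookup 981: h=2, probe 2,3,4,5,6 → slot 6 empty, not found.

5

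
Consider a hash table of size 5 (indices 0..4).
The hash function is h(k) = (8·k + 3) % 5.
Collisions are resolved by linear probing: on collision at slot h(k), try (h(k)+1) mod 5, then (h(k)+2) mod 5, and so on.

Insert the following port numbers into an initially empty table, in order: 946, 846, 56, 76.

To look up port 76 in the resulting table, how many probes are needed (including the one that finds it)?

4

946 hashes to 1; slot 1 is free => place at 1.
846 hashes to 1; 1 taken => place at 2.
56 hashes to 1; 1,2 taken => place at 3.
76 hashes to 1; 1,2,3 taken => place at 4.
Table: [_, 946, 846, 56, 76]
Lookup 76: h=1, probe 1,2,3,4 → found at 4.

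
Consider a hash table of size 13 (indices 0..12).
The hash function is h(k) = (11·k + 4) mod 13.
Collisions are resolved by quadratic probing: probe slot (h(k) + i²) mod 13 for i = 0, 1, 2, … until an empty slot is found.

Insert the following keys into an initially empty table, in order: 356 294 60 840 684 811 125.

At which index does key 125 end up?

4

356: h=7 => slot 7
294: h=1 => slot 1
60: h=1, probe 1,2 => slot 2
840: h=1, probe 1,2,5 => slot 5
684: h=1, probe 1,2,5,10 => slot 10
811: h=7, probe 7,8 => slot 8
125: h=1, probe 1,2,5,10,4 => slot 4
Table: [—, 294, 60, —, 125, 840, —, 356, 811, —, 684, —, —]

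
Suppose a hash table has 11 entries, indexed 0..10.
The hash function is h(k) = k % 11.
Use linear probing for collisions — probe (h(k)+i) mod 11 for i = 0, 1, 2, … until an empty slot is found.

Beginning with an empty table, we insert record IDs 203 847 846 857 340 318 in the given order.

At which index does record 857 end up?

1

Insert 203: h=5, slot 5 empty => index 5.
Insert 847: h=0, slot 0 empty => index 0.
Insert 846: h=10, slot 10 empty => index 10.
Insert 857: h=10, slots 10,0 occupied => index 1.
Insert 340: h=10, slots 10,0,1 occupied => index 2.
Insert 318: h=10, slots 10,0,1,2 occupied => index 3.
Table: [847, 857, 340, 318, —, 203, —, —, —, —, 846]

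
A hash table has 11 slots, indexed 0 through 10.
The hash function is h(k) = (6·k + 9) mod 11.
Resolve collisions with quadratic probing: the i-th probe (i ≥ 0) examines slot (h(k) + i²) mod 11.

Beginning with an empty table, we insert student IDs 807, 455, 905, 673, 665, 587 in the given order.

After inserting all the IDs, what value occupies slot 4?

Insert 807: h=0, slot 0 empty → index 0.
Insert 455: h=0, slot 0 occupied → index 1.
Insert 905: h=5, slot 5 empty → index 5.
Insert 673: h=10, slot 10 empty → index 10.
Insert 665: h=6, slot 6 empty → index 6.
Insert 587: h=0, slots 0,1 occupied → index 4.
Table: [807, 455, ∅, ∅, 587, 905, 665, ∅, ∅, ∅, 673]

587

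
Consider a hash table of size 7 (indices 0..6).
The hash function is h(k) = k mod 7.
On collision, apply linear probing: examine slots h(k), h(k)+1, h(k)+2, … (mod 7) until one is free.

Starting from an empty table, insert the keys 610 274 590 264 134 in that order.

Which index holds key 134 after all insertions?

Insert 610: h=1, slot 1 empty -> index 1.
Insert 274: h=1, slot 1 occupied -> index 2.
Insert 590: h=2, slot 2 occupied -> index 3.
Insert 264: h=5, slot 5 empty -> index 5.
Insert 134: h=1, slots 1,2,3 occupied -> index 4.
Table: [—, 610, 274, 590, 134, 264, —]

4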